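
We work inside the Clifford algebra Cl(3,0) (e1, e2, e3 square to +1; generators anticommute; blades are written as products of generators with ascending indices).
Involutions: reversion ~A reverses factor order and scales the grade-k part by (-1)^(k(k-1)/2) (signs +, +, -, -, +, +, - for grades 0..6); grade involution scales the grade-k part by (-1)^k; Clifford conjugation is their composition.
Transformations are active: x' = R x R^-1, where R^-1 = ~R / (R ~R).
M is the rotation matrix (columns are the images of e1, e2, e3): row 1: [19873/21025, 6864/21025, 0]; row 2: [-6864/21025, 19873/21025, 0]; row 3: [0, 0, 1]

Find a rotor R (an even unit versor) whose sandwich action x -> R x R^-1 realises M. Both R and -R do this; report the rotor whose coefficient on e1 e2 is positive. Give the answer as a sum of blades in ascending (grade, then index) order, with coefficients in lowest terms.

Method: write R = a + b12*e1 e2 + b13*e1 e3 + b23*e2 e3 with a^2 + b12^2 + b13^2 + b23^2 = 1 (so R^-1 = ~R). Expanding the columns R e_j ~R gives tr M = 4a^2 - 1 and, from the antisymmetric part, M21 - M12 = -4a*b12, M13 - M31 = 4a*b13, M32 - M23 = -4a*b23.
Here tr M = 60771/21025, so a^2 = (1 + tr M)/4 = 20449/21025 and a = ±143/145. Taking a = 143/145: M21 - M12 = -13728/21025, M13 - M31 = 0, M32 - M23 = 0, giving b12 = 24/145, b13 = 0, b23 = 0, i.e. R = 143/145 + 24/145*e1 e2.
Its e1 e2 coefficient is already positive.
Answer: 143/145 + 24/145*e1 e2. Recall the cover is two-to-one: with M of trace 60771/21025, both preimages act alike, and the stated e1 e2 sign chooses the sheet.


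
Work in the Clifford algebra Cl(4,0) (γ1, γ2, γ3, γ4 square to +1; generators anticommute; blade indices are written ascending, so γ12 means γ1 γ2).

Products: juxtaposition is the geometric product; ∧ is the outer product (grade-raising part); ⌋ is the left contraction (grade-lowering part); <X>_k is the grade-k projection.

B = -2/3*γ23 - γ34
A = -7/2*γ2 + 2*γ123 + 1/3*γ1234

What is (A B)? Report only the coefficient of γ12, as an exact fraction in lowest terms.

step 1: 4/3*γ1 + 7/3*γ3 + 1/3*γ12 + 2/9*γ14 - 2*γ124 + 7/2*γ234
Answer: 1/3


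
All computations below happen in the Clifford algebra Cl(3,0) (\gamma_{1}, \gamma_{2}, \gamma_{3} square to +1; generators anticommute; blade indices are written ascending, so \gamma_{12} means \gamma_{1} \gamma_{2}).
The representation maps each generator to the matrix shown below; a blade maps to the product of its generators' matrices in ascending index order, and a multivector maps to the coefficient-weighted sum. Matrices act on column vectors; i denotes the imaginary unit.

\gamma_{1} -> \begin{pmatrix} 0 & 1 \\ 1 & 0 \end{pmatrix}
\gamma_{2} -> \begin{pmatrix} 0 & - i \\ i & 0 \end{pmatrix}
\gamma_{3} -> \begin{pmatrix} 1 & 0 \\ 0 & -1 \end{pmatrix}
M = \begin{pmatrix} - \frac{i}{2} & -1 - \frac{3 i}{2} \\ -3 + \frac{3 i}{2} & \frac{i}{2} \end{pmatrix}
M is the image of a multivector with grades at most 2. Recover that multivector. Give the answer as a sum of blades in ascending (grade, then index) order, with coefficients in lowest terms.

Method: 1, rho(\gamma_{1}), rho(\gamma_{2}), rho(\gamma_{3}) form a trace-orthogonal basis of the 2x2 complex matrices (tr(X Y) = 2 if X = Y, else 0), so M = m0*1 + m1*rho(\gamma_{1}) + m2*rho(\gamma_{2}) + m3*rho(\gamma_{3}) with m0 = tr(M)/2 = 0, m1 = tr(M rho(\gamma_{1}))/2 = -2, m2 = tr(M rho(\gamma_{2}))/2 = \frac{3}{2} + i, m3 = tr(M rho(\gamma_{3}))/2 = - \frac{i}{2}.
Multiplying table entries, the bivector images are rho(\gamma_{12}) = i*rho(\gamma_{3}), rho(\gamma_{13}) = -i*rho(\gamma_{2}), rho(\gamma_{23}) = i*rho(\gamma_{1}); with real blade coefficients the real parts of m0..m3 are the coefficients of 1, \gamma_{1}, \gamma_{2}, \gamma_{3} and the imaginary parts give the bivectors (\gamma_{23}: Im m1, \gamma_{13}: -Im m2, \gamma_{12}: Im m3).
Answer: -2 \gamma_{1} + \frac{3}{2} \gamma_{2} - \frac{1}{2} \gamma_{12} - \gamma_{13}


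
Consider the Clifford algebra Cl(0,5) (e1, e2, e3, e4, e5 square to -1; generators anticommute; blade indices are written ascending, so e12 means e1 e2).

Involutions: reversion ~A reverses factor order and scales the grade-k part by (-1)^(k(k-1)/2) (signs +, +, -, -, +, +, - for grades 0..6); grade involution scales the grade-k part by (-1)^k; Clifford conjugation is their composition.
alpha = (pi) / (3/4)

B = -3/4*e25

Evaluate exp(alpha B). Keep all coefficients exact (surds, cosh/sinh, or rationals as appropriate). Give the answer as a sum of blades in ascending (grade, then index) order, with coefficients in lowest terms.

B^2 = (-3/4)^2*(e25)^2 = 9/16*(-1) = -9/16 (a basis 2-blade squares to minus the product of its generators' squares).
B^2 = -9/16 — circular case — the even/odd split gives cos and sin: l = 3/4, alpha*l = pi, so exp(alpha B) = cos(pi) + (sin(pi)/(3/4))*B = -1 + (0)*B.
Answer: -1


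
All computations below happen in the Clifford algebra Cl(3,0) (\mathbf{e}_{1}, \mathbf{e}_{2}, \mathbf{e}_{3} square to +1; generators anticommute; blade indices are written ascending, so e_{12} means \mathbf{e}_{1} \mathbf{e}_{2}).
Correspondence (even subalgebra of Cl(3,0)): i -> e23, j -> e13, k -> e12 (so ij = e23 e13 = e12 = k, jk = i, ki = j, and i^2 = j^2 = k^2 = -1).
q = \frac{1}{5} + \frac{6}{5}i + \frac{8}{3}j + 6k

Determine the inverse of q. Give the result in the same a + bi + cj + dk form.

In blades: q = \frac{1}{5} + 6 e_{12} + \frac{8}{3} e_{13} + \frac{6}{5} e_{23}.
With qbar = \frac{1}{5} - 6 e_{12} - \frac{8}{3} e_{13} - \frac{6}{5} e_{23} (scalar fixed, mapped units negated), q qbar = \frac{10033}{225} (the sum of squared coefficients), so q^-1 = qbar / (\frac{10033}{225}) = \frac{45}{10033} - \frac{1350}{10033} e_{12} - \frac{600}{10033} e_{13} - \frac{270}{10033} e_{23}; translating back:
Answer: \frac{45}{10033} - \frac{270}{10033}i - \frac{600}{10033}j - \frac{1350}{10033}k


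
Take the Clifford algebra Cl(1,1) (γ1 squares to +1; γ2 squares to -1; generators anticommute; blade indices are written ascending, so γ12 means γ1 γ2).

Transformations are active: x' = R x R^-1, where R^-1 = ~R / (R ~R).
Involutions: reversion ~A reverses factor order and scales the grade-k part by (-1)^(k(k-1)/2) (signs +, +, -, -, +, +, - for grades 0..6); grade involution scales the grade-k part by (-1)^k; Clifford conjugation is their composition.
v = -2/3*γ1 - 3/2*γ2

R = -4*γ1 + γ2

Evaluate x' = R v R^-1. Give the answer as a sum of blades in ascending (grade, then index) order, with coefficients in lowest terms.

~R = -4*γ1 + γ2, and R ~R = 15, so R^-1 = ~R / (15).
R v = 25/6 + 20/3*γ12
Answer: -14/9*γ1 + 37/18*γ2


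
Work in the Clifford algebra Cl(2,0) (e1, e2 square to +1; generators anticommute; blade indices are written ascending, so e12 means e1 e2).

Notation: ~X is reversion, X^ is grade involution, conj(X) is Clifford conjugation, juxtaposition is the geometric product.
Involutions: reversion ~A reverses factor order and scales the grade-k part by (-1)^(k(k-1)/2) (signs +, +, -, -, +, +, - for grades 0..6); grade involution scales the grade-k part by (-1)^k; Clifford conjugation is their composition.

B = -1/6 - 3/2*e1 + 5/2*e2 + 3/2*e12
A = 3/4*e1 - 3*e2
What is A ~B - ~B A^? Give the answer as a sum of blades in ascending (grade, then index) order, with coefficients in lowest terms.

first term: -69/8 - 37/8*e1 - 5/8*e2 - 21/8*e12
second term: 69/8 - 35/8*e1 - 13/8*e2 - 21/8*e12
Answer: -69/4 - 1/4*e1 + e2


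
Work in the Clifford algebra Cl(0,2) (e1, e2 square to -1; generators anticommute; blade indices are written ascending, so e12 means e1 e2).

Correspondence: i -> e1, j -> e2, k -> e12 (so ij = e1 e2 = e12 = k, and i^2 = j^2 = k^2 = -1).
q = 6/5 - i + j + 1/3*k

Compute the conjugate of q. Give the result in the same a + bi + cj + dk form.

In blades: q = 6/5 - e1 + e2 + 1/3*e12.
Conjugation here is Clifford conjugation: the scalar is fixed and the grade-1 and grade-2 blades all flip sign, giving 6/5 + e1 - e2 - 1/3*e12; translating back:
Answer: 6/5 + i - j - 1/3*k


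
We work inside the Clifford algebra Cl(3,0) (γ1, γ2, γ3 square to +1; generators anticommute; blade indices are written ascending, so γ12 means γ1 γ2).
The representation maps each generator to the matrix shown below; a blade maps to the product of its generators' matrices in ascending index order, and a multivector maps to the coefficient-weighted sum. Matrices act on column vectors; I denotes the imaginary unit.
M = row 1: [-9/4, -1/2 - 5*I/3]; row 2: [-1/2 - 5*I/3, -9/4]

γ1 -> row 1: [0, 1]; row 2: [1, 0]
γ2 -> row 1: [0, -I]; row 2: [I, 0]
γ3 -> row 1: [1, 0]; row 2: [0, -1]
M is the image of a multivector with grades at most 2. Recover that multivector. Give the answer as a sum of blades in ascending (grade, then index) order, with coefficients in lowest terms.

Method: 1, rho(γ1), rho(γ2), rho(γ3) form a trace-orthogonal basis of the 2x2 complex matrices (tr(X Y) = 2 if X = Y, else 0), so M = m0*1 + m1*rho(γ1) + m2*rho(γ2) + m3*rho(γ3) with m0 = tr(M)/2 = -9/4, m1 = tr(M rho(γ1))/2 = -1/2 - 5*I/3, m2 = tr(M rho(γ2))/2 = 0, m3 = tr(M rho(γ3))/2 = 0.
Multiplying table entries, the bivector images are rho(γ12) = I*rho(γ3), rho(γ13) = -I*rho(γ2), rho(γ23) = I*rho(γ1); with real blade coefficients the real parts of m0..m3 are the coefficients of 1, γ1, γ2, γ3 and the imaginary parts give the bivectors (γ23: Im m1, γ13: -Im m2, γ12: Im m3).
Answer: -9/4 - 1/2*γ1 - 5/3*γ23


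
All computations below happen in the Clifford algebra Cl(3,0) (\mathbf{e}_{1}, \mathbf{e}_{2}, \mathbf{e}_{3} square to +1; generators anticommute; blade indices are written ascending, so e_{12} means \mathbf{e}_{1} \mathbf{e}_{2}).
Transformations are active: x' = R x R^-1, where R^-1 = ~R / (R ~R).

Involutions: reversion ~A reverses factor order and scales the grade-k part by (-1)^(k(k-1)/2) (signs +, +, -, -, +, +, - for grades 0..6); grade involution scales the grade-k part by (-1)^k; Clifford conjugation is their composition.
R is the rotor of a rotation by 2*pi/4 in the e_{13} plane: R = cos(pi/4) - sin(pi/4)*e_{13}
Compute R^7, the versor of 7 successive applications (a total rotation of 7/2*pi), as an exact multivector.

Rotor phase runs at HALF the rotation angle; powers of one rotor simply add phase, so after 7 steps in e_{13} the phase is 7*pi/4 = \frac{7 \pi}{4} and R^7 = cos(\frac{7 \pi}{4}) - sin(\frac{7 \pi}{4})*e_{13}.
cos(\frac{7 \pi}{4}) = \frac{\sqrt{2}}{2} and sin(\frac{7 \pi}{4}) = - \frac{\sqrt{2}}{2}, so R^7 = \frac{\sqrt{2}}{2} + \frac{\sqrt{2}}{2} e_{13}. The net rotation is 3/2*pi (after discarding 1 full turn, each of which contributes a factor -1 to the rotor); the rotor keeps the half-angle phase exactly.
Answer: \frac{\sqrt{2}}{2} + \frac{\sqrt{2}}{2} e_{13}


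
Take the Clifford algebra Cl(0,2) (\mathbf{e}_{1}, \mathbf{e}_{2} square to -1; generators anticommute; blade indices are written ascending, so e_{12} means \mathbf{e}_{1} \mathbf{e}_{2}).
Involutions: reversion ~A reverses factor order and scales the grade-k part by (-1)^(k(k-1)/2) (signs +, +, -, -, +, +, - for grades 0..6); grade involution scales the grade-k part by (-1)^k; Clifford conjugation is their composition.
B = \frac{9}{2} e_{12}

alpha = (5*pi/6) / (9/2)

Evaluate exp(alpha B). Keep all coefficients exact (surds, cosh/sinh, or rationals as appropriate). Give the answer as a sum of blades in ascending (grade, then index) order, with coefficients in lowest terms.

B^2 = (\frac{9}{2})^2*(e_{12})^2 = \frac{81}{4}*(-1) = -\frac{81}{4} (a basis 2-blade squares to minus the product of its generators' squares).
B^2 = -\frac{81}{4} — circular case — the even/odd split gives cos and sin: l = \frac{9}{2}, alpha*l = \frac{5 \pi}{6}, so exp(alpha B) = cos(\frac{5 \pi}{6}) + (sin(\frac{5 \pi}{6})/(\frac{9}{2}))*B = - \frac{\sqrt{3}}{2} + (\frac{1}{9})*B.
Answer: - \frac{\sqrt{3}}{2} + \frac{1}{2} e_{12}


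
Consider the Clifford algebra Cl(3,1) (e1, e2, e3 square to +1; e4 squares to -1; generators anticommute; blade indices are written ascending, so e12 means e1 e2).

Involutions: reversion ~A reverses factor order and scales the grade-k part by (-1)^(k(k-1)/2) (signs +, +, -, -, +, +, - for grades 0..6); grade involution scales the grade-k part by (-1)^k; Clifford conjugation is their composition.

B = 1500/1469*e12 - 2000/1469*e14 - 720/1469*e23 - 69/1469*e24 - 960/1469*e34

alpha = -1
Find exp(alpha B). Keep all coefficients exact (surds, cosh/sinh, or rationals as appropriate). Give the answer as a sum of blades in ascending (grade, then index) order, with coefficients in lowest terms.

B^2 term by term: the squares give (1500/1469)^2*(e12)^2 + (-2000/1469)^2*(e14)^2 + (-720/1469)^2*(e23)^2 + (-69/1469)^2*(e24)^2 + (-960/1469)^2*(e34)^2 = 2250000/2157961*(-1) + 4000000/2157961*(+1) + 518400/2157961*(-1) + 4761/2157961*(+1) + 921600/2157961*(+1) = 1 (each basis 2-blade squares to minus the product of its generators' squares); cross terms between blades sharing an index anticommute and cancel; the commuting (index-disjoint) pairs give grade-4 terms 2*c*c'*(blade product), which cancel blade by blade — e1234: -2880000/2157961 + 2880000/2157961 = 0 — confirming B is simple. So B^2 = 1.
B^2 = 1 — a positive square means the series sums to a boost: l = 1, alpha*l = -1, so exp(alpha B) = cosh(-1) + (sinh(-1)/1)*B = cosh(1) + (-sinh(1))*B.
Answer: cosh(1) - 1500*sinh(1)/1469*e12 + 2000*sinh(1)/1469*e14 + 720*sinh(1)/1469*e23 + 69*sinh(1)/1469*e24 + 960*sinh(1)/1469*e34


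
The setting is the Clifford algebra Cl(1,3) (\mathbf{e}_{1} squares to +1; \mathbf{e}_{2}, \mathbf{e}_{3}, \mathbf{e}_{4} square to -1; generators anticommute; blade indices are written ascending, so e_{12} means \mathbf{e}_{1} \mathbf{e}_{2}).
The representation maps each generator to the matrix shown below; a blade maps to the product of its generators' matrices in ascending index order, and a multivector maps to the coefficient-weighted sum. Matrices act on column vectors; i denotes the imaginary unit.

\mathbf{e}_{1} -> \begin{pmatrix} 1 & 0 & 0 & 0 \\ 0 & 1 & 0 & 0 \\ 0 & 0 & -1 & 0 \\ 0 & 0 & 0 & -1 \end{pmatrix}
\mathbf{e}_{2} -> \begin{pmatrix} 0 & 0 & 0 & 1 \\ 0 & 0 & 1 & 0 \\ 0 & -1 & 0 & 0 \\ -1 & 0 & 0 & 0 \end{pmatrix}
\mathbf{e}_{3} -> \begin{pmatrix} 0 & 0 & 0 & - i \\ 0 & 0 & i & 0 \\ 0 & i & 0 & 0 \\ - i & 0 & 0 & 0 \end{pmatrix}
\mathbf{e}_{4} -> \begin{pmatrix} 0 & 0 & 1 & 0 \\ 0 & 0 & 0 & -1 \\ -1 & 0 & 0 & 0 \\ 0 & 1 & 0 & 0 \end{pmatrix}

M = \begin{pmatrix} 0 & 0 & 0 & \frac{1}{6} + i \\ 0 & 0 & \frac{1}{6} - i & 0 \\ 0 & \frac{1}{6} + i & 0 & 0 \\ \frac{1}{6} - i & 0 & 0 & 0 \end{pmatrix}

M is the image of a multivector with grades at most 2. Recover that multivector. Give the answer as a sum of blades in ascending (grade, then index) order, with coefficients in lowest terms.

Method: the blade images are trace-orthogonal — tr(rho(e_A) rho(e_B)^-1) = 4 if A = B and 0 otherwise — and rho(e_A)^-1 = (e_A)^2 * rho(e_A) with (e_A)^2 = +1 or -1, so the coefficient of e_A in the preimage is (e_A)^2 * tr(M rho(e_A))/4.
Nonzero projections over blades of grade <= 2: e_{12}: (e_{12})^2 = +1, tr(M rho(e_{12})) = \frac{2}{3}, coefficient \frac{1}{6}; e_{13}: (e_{13})^2 = +1, tr(M rho(e_{13})) = -4, coefficient -1. Every other blade of grade <= 2 projects to 0.
Answer: \frac{1}{6} e_{12} - e_{13}


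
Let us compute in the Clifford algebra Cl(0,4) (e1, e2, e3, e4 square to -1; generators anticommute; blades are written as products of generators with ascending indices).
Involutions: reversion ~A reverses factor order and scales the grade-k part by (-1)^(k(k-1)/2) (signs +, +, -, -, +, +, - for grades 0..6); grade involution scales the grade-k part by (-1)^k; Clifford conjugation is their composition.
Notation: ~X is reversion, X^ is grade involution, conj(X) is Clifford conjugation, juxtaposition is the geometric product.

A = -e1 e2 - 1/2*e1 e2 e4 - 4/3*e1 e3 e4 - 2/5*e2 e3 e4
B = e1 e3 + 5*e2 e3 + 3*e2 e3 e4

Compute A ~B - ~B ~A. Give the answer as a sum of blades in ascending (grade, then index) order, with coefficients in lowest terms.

first term: 6/5 - 10/3*e4 - 4*e1 e2 - 7/2*e1 e3 + e2 e3 + 94/15*e1 e2 e4 - 11/2*e1 e3 e4 + 1/2*e2 e3 e4
second term: -6/5 + 10/3*e4 - 4*e1 e2 - 7/2*e1 e3 + e2 e3 + 94/15*e1 e2 e4 - 11/2*e1 e3 e4 + 1/2*e2 e3 e4
Answer: 12/5 - 20/3*e4


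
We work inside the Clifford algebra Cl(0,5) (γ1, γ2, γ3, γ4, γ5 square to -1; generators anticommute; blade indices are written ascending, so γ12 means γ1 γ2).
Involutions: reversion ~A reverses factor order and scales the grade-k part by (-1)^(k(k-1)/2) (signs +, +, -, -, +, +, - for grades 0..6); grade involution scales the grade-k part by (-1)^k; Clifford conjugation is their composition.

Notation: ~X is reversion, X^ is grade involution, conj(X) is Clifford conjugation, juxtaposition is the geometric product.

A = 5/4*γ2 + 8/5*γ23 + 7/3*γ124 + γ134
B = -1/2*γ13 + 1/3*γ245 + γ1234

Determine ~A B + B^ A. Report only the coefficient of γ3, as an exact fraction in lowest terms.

first term: -γ2 + 7/3*γ3 - 1/2*γ4 - 4/5*γ12 + 8/5*γ14 + 7/9*γ15 - 5/12*γ45 + 5/8*γ123 + 5/4*γ134 + 7/6*γ234 - 8/15*γ345 + 1/3*γ1235
second term: -γ2 + 7/3*γ3 + 1/2*γ4 - 4/5*γ12 - 8/5*γ14 - 7/9*γ15 + 5/12*γ45 + 5/8*γ123 - 5/4*γ134 + 7/6*γ234 + 8/15*γ345 + 1/3*γ1235
Answer: 14/3


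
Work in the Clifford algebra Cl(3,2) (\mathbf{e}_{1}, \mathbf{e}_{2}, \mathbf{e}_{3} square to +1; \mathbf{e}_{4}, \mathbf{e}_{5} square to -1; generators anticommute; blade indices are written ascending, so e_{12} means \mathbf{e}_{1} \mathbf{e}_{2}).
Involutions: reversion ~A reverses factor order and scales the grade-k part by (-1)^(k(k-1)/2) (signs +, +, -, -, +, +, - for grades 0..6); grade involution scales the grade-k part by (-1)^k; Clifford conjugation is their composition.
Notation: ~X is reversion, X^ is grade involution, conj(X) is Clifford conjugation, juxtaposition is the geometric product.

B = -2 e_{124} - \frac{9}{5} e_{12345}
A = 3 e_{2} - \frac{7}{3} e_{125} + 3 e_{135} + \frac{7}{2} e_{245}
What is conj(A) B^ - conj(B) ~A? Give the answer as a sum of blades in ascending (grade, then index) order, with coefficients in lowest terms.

first term: \frac{63}{10} e_{13} + 6 e_{14} - 7 e_{15} - \frac{27}{5} e_{24} - \frac{21}{5} e_{34} - \frac{14}{3} e_{45} + \frac{27}{5} e_{1345} - 6 e_{2345}
second term: -\frac{63}{10} e_{13} + 6 e_{14} + 7 e_{15} + \frac{27}{5} e_{24} + \frac{21}{5} e_{34} + \frac{14}{3} e_{45} - \frac{27}{5} e_{1345} - 6 e_{2345}
Answer: \frac{63}{5} e_{13} - 14 e_{15} - \frac{54}{5} e_{24} - \frac{42}{5} e_{34} - \frac{28}{3} e_{45} + \frac{54}{5} e_{1345}


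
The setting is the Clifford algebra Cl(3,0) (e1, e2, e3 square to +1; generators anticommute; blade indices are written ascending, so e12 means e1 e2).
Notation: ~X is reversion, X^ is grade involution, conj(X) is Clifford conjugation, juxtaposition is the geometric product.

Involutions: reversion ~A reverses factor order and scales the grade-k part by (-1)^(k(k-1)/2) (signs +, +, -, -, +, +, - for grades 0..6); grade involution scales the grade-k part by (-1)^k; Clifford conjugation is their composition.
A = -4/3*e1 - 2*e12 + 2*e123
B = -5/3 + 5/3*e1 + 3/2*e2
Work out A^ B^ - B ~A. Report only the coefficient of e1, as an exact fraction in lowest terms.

first term: -20/9 + 7/9*e1 - 10/3*e2 + 4/3*e12 - 3*e13 + 10/3*e23 + 10/3*e123
second term: -20/9 - 7/9*e1 + 10/3*e2 - 4/3*e12 + 3*e13 - 10/3*e23 + 10/3*e123
Answer: 14/9


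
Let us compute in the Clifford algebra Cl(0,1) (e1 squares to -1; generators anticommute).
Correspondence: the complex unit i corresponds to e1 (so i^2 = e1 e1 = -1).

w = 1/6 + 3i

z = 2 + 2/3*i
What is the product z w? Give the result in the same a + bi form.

In blades: z = 2 + 2/3*e1, w = 1/6 + 3*e1.
Distribute z over w term by term (generator squares from the signature, products reordered to ascending indices): (2)*w = 1/3 + 6*e1; (2/3*e1)*w = -2 + 1/9*e1.
Sum: -5/3 + 55/9*e1; translating back through the correspondence:
Answer: -5/3 + 55/9*i


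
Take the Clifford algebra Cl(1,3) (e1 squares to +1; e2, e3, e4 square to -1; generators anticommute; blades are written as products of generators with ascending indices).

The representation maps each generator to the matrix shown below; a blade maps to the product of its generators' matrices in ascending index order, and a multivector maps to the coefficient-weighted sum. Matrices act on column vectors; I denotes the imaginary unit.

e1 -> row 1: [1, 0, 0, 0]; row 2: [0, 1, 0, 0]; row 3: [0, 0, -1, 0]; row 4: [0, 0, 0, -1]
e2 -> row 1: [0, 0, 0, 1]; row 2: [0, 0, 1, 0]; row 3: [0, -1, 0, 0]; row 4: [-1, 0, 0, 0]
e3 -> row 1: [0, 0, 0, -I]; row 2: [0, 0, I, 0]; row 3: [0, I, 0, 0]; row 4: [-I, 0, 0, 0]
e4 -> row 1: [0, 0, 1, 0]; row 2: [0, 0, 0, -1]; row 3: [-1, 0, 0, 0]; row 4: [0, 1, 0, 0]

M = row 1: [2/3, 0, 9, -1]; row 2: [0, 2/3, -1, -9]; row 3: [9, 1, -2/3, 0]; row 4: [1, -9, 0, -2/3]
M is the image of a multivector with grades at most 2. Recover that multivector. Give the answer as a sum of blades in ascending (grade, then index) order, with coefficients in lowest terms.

Method: the blade images are trace-orthogonal — tr(rho(e_A) rho(e_B)^-1) = 4 if A = B and 0 otherwise — and rho(e_A)^-1 = (e_A)^2 * rho(e_A) with (e_A)^2 = +1 or -1, so the coefficient of e_A in the preimage is (e_A)^2 * tr(M rho(e_A))/4.
Nonzero projections over blades of grade <= 2: e1: (e1)^2 = +1, tr(M rho(e1)) = 8/3, coefficient 2/3; e2: (e2)^2 = -1, tr(M rho(e2)) = 4, coefficient -1; e1 e4: (e1 e4)^2 = +1, tr(M rho(e1 e4)) = 36, coefficient 9. Every other blade of grade <= 2 projects to 0.
Answer: 2/3*e1 - e2 + 9*e1 e4


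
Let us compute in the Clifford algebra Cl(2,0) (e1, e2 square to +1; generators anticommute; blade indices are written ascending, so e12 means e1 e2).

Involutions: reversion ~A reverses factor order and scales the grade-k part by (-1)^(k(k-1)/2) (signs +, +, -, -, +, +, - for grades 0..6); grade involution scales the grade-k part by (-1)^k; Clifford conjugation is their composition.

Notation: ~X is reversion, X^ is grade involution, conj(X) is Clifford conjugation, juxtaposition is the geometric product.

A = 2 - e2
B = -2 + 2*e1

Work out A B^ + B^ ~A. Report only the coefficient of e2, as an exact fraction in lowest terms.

first term: -4 - 4*e1 + 2*e2 - 2*e12
second term: -4 - 4*e1 + 2*e2 + 2*e12
Answer: 4


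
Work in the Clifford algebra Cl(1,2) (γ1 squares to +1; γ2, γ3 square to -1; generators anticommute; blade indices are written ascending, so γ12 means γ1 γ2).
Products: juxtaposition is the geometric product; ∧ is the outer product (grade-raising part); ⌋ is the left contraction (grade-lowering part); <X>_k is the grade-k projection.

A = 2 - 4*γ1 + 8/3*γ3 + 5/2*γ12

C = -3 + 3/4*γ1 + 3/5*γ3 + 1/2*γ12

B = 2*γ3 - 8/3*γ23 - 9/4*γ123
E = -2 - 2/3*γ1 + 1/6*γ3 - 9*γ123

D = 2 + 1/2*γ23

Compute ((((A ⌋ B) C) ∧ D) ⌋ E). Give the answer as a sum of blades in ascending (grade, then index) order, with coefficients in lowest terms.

step 1: -16/3 - 64/9*γ2 - 13/8*γ3 + 6*γ12 + 11/3*γ23 - 9/2*γ123
step 2: 799/40 - 68/9*γ1 + 439/30*γ2 - 23/40*γ3 - 379/30*γ12 + 293/96*γ13 - 2237/120*γ23 + 1523/80*γ123
step 3: 799/20 - 136/9*γ1 + 439/15*γ2 - 23/20*γ3 - 379/15*γ12 + 293/48*γ13 - 6551/240*γ23 + 12347/360*γ123
step 4: 64541/270 - 65351/240*γ1 + 879/16*γ2 + 28087/120*γ3 - 207/20*γ12 - 1317/5*γ13 + 136*γ23 - 7191/20*γ123
Answer: 64541/270 - 65351/240*γ1 + 879/16*γ2 + 28087/120*γ3 - 207/20*γ12 - 1317/5*γ13 + 136*γ23 - 7191/20*γ123


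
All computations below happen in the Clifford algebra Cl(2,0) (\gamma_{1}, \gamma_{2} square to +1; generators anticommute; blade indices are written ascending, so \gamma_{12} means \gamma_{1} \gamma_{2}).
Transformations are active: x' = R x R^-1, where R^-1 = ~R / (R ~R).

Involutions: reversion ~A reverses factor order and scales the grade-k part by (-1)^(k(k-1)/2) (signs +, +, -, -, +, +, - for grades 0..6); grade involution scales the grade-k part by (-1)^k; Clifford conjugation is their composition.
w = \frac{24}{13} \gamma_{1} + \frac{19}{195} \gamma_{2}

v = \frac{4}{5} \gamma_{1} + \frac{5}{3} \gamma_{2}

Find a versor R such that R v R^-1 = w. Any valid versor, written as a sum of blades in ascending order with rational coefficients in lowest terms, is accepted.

The midline construction: v and w both square to \frac{769}{225}, so reflecting in their sum \frac{172}{65} \gamma_{1} + \frac{344}{195} \gamma_{2} exchanges them.
Answer: \frac{172}{65} \gamma_{1} + \frac{344}{195} \gamma_{2}


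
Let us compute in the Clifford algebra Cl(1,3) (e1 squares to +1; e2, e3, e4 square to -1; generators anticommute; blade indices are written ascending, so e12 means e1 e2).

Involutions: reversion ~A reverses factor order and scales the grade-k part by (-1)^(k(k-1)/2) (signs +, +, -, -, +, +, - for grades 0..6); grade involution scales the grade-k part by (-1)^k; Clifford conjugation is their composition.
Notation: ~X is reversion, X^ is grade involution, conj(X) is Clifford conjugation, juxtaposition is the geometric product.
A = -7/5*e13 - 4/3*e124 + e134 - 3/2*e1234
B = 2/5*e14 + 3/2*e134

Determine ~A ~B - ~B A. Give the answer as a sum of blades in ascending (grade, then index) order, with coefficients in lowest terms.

first term: -3/2 + 167/60*e2 - 2/5*e3 - 21/10*e4 - 7/5*e23 + 14/25*e34
second term: 3/2 - 167/60*e2 + 2/5*e3 + 21/10*e4 - 7/5*e23 + 14/25*e34
Answer: -3 + 167/30*e2 - 4/5*e3 - 21/5*e4


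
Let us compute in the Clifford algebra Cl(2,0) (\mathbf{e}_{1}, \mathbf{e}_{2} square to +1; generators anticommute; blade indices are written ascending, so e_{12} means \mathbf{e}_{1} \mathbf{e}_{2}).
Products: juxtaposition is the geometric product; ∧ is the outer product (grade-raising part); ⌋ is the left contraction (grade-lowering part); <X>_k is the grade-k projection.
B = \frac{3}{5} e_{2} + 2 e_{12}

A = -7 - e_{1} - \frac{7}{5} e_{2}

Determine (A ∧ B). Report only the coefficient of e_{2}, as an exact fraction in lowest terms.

step 1: -\frac{21}{5} e_{2} - \frac{73}{5} e_{12}
Answer: -\frac{21}{5}


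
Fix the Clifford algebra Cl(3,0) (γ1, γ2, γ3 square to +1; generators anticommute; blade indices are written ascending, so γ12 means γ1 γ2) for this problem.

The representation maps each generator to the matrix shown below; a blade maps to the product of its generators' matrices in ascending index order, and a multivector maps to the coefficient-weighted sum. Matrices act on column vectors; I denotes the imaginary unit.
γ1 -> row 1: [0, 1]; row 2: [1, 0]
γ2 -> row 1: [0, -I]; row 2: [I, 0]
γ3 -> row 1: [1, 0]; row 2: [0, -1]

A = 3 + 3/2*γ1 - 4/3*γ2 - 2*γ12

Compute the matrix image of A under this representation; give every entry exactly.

Bivector images (products of the table entries): rho(γ12) = rho(γ1)rho(γ2) = row 1: [I, 0]; row 2: [0, -I].
M = (3)*1 + (3/2)*rho(γ1) + (-4/3)*rho(γ2) + (-2)*rho(γ12), summed entrywise (1 is the identity matrix):
Answer: row 1: [3 - 2*I, 3/2 + 4*I/3]; row 2: [3/2 - 4*I/3, 3 + 2*I]


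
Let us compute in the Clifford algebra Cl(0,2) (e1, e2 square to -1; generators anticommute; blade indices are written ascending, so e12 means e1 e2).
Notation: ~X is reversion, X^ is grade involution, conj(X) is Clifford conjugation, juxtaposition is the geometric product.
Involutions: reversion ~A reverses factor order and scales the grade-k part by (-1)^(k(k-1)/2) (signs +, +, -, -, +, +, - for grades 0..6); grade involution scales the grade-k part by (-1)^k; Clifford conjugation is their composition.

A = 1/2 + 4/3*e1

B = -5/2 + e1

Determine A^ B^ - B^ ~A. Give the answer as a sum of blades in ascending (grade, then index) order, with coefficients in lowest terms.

first term: -31/12 + 17/6*e1
second term: 1/12 - 23/6*e1
Answer: -8/3 + 20/3*e1


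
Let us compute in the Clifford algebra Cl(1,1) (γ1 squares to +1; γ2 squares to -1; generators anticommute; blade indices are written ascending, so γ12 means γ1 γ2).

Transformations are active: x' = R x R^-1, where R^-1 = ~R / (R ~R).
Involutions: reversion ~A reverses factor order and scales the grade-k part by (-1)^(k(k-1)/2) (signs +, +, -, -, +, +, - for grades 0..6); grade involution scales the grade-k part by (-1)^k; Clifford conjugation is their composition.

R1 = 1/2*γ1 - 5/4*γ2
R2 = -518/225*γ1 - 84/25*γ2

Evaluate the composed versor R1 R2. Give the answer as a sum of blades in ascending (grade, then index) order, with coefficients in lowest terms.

Distribute over the terms of R1 (each basis-blade product reordered to ascending indices, repeated generators contracted through their squares):
(1/2*γ1) R2 = -259/225 - 42/25*γ12
(-5/4*γ2) R2 = -21/5 - 259/90*γ12
Summing the partial products and collecting blades:
Answer: -1204/225 - 2051/450*γ12


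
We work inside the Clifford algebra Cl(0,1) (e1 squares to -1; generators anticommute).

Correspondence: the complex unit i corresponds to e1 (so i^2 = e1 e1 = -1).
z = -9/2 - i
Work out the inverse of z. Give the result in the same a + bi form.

In blades: z = -9/2 - e1.
With qbar = -9/2 + e1 (scalar fixed, mapped units negated), z qbar = 85/4 (the sum of squared coefficients), so z^-1 = qbar / (85/4) = -18/85 + 4/85*e1; translating back:
Answer: -18/85 + 4/85*i


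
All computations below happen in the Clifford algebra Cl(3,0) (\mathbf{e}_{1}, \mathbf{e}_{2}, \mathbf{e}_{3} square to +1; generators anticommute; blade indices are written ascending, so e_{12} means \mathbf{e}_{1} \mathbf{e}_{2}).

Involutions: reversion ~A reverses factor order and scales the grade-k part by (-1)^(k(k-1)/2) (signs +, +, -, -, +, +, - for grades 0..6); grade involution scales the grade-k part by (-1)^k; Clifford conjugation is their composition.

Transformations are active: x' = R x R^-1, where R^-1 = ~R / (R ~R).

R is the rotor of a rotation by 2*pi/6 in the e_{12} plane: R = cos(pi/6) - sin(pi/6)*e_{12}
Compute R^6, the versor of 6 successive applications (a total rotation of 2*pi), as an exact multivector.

Half-angle bookkeeping: 6 applications in e_{12} add up to rotor phase 6*pi/6 = \pi, so R^6 = cos(\pi) - sin(\pi)*e_{12}.
cos(\pi) = -1 and sin(\pi) = 0, so R^6 = -1. The total rotation 2*pi is 1 full turn, so every vector returns to itself, yet the rotor is -1, on the OTHER sheet of the double cover (an odd number of 2*pi turns).
Answer: -1


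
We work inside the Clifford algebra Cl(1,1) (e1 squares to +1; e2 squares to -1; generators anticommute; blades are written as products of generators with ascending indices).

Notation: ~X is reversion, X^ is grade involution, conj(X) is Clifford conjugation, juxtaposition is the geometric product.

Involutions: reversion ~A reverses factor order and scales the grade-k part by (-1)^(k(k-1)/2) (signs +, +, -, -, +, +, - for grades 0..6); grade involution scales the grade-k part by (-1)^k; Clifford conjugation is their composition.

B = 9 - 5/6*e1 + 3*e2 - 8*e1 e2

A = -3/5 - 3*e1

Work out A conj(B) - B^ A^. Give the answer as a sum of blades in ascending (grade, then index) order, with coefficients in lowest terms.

first term: -79/10 - 55/2*e1 - 111/5*e2 + 21/5*e1 e2
second term: -29/10 + 53/2*e1 + 129/5*e2 + 69/5*e1 e2
Answer: -5 - 54*e1 - 48*e2 - 48/5*e1 e2


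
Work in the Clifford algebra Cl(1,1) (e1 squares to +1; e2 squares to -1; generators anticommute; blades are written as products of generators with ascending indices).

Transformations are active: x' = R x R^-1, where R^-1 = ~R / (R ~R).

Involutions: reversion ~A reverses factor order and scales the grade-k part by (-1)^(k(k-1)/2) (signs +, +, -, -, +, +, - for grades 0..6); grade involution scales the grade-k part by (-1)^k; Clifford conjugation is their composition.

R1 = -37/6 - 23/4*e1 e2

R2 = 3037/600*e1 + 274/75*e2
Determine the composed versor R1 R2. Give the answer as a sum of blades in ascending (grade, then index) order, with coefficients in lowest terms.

Distribute over the terms of R1 (each basis-blade product reordered to ascending indices, repeated generators contracted through their squares):
(-37/6) R2 = -112369/3600*e1 - 5069/225*e2
(-23/4*e1 e2) R2 = 3151/150*e1 + 69851/2400*e2
Summing the partial products and collecting blades:
Answer: -7349/720*e1 + 9469/1440*e2


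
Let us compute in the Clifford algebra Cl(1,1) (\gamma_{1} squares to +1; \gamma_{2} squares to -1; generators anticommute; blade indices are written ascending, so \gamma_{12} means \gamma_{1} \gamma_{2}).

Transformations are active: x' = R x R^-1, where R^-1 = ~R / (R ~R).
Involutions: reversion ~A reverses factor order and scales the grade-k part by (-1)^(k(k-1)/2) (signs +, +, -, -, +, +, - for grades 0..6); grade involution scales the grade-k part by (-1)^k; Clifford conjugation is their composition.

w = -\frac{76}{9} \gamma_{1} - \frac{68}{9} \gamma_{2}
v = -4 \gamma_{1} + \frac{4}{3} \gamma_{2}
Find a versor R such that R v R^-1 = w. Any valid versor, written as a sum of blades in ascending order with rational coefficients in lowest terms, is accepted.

Why this works: both vectors square to \frac{128}{9}, so q(v) = q(w) and R = v + w = -\frac{112}{9} \gamma_{1} - \frac{56}{9} \gamma_{2} carries v to w — its own direction survives, the complement (v - w)/2 flips.
Answer: -\frac{112}{9} \gamma_{1} - \frac{56}{9} \gamma_{2}


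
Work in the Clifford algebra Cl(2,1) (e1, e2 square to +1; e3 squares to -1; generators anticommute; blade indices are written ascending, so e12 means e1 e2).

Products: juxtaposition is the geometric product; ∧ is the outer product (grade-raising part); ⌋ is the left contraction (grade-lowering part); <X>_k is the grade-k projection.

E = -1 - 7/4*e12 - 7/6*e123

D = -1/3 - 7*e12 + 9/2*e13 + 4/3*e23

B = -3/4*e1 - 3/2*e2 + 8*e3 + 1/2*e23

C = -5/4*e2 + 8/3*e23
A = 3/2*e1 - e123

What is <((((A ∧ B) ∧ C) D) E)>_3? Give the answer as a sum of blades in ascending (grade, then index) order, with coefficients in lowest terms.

step 1: -9/4*e12 + 12*e13 + 3/4*e123
step 2: 15*e123
step 3: 20*e1 - 135/2*e2 + 105*e3 - 5*e123
step 4: 35/6 - 1105/8*e1 + 65/2*e2 - 455/4*e3 + 245/2*e12 - 315/4*e13 - 70/3*e23 - 715/4*e123
step 5: -715/4*e123
Answer: -715/4*e123


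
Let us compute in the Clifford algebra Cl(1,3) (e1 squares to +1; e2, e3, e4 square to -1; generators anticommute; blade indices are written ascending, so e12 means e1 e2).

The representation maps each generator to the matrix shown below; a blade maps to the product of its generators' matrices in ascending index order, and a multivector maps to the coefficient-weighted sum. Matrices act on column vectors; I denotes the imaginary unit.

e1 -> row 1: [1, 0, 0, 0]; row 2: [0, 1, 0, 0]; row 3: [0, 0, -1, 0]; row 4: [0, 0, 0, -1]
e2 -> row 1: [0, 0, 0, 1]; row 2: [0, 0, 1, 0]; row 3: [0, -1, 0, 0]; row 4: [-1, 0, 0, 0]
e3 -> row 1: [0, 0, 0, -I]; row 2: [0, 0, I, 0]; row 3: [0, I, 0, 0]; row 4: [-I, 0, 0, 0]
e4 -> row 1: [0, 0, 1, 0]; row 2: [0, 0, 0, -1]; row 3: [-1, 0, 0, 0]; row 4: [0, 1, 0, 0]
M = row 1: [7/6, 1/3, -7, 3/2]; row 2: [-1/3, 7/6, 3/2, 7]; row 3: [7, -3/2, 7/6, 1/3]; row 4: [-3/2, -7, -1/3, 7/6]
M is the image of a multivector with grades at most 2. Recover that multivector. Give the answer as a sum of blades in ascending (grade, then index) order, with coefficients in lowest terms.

Method: the blade images are trace-orthogonal — tr(rho(e_A) rho(e_B)^-1) = 4 if A = B and 0 otherwise — and rho(e_A)^-1 = (e_A)^2 * rho(e_A) with (e_A)^2 = +1 or -1, so the coefficient of e_A in the preimage is (e_A)^2 * tr(M rho(e_A))/4.
Nonzero projections over blades of grade <= 2: 1: (1)^2 = +1, tr(M 1) = 14/3, coefficient 7/6; e2: (e2)^2 = -1, tr(M rho(e2)) = -6, coefficient 3/2; e4: (e4)^2 = -1, tr(M rho(e4)) = 28, coefficient -7; e24: (e24)^2 = -1, tr(M rho(e24)) = -4/3, coefficient 1/3. Every other blade of grade <= 2 projects to 0.
Answer: 7/6 + 3/2*e2 - 7*e4 + 1/3*e24


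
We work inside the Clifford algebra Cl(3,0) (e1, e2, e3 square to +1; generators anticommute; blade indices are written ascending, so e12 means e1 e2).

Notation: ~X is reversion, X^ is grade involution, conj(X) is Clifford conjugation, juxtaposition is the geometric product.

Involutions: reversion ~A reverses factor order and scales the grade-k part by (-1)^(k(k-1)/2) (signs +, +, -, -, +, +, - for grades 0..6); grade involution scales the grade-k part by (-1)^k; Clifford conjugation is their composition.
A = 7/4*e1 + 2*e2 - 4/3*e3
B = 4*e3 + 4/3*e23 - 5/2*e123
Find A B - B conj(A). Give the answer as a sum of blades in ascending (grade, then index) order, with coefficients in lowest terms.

first term: -16/3 + 16/9*e2 + 8/3*e3 + 10/3*e12 + 12*e13 + 29/8*e23 + 7/3*e123
second term: 16/3 + 16/9*e2 + 8/3*e3 - 10/3*e12 + 2*e13 + 99/8*e23 - 7/3*e123
Answer: -32/3 + 20/3*e12 + 10*e13 - 35/4*e23 + 14/3*e123


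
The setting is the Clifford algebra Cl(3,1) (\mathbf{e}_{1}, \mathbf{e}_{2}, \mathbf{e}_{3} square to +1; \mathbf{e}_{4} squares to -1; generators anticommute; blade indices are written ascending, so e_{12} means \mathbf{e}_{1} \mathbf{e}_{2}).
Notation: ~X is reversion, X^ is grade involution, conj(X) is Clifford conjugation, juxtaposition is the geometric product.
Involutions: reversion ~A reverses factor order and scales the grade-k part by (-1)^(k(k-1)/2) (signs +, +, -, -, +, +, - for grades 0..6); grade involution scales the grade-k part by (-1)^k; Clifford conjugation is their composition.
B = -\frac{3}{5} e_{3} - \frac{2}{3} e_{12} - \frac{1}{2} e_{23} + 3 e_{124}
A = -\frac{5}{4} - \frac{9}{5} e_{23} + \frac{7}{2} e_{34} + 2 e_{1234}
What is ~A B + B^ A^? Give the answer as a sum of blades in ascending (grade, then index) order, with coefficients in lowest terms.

first term: \frac{9}{10} - \frac{27}{25} e_{2} + \frac{27}{4} e_{3} - \frac{21}{10} e_{4} + \frac{5}{6} e_{12} + \frac{6}{5} e_{13} + e_{14} + \frac{5}{8} e_{23} - \frac{7}{4} e_{24} + \frac{4}{3} e_{34} + \frac{21}{2} e_{123} - \frac{51}{20} e_{124} - \frac{27}{5} e_{134} + \frac{7}{3} e_{1234}
second term: -\frac{9}{10} + \frac{27}{25} e_{2} + \frac{21}{4} e_{3} + \frac{21}{10} e_{4} + \frac{5}{6} e_{12} + \frac{6}{5} e_{13} + e_{14} + \frac{5}{8} e_{23} - \frac{7}{4} e_{24} + \frac{4}{3} e_{34} - \frac{21}{2} e_{123} + \frac{99}{20} e_{124} + \frac{27}{5} e_{134} - \frac{7}{3} e_{1234}
Answer: 12 e_{3} + \frac{5}{3} e_{12} + \frac{12}{5} e_{13} + 2 e_{14} + \frac{5}{4} e_{23} - \frac{7}{2} e_{24} + \frac{8}{3} e_{34} + \frac{12}{5} e_{124}


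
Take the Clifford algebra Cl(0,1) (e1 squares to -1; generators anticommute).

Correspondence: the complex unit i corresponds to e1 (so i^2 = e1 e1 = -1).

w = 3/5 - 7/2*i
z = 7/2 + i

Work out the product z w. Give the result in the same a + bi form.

In blades: z = 7/2 + e1, w = 3/5 - 7/2*e1.
Distribute z over w term by term (generator squares from the signature, products reordered to ascending indices): (7/2)*w = 21/10 - 49/4*e1; (e1)*w = 7/2 + 3/5*e1.
Sum: 28/5 - 233/20*e1; translating back through the correspondence:
Answer: 28/5 - 233/20*i


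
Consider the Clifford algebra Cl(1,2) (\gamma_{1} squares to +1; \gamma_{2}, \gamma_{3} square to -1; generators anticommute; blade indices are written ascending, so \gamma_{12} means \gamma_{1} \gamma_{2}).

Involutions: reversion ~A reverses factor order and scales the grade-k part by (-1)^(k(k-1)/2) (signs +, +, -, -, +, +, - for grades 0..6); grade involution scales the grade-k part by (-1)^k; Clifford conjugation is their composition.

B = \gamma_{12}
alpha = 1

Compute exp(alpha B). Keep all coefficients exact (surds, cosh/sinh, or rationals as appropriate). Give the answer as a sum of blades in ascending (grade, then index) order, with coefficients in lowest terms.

B^2 = (1)^2*(\gamma_{12})^2 = 1*(+1) = 1 (a basis 2-blade squares to minus the product of its generators' squares).
B^2 = 1 — B^2 > 0, so the exponential closes hyperbolically: l = 1, alpha*l = 1, so exp(alpha B) = cosh(1) + (sinh(1)/1)*B = \cosh{\left(1 \right)} + (\sinh{\left(1 \right)})*B.
Answer: \cosh{\left(1 \right)} + \sinh{\left(1 \right)} \gamma_{12}


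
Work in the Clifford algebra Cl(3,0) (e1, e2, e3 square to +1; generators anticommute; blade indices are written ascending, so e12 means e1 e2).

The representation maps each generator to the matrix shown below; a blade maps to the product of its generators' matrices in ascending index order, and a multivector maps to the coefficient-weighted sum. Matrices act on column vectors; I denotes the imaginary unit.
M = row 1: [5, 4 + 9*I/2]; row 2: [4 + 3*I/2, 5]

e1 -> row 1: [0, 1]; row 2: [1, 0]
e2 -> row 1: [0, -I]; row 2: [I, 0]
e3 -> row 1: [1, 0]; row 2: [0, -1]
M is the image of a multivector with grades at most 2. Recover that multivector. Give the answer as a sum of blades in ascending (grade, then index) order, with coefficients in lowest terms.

Method: 1, rho(e1), rho(e2), rho(e3) form a trace-orthogonal basis of the 2x2 complex matrices (tr(X Y) = 2 if X = Y, else 0), so M = m0*1 + m1*rho(e1) + m2*rho(e2) + m3*rho(e3) with m0 = tr(M)/2 = 5, m1 = tr(M rho(e1))/2 = 4 + 3*I, m2 = tr(M rho(e2))/2 = -3/2, m3 = tr(M rho(e3))/2 = 0.
Multiplying table entries, the bivector images are rho(e12) = I*rho(e3), rho(e13) = -I*rho(e2), rho(e23) = I*rho(e1); with real blade coefficients the real parts of m0..m3 are the coefficients of 1, e1, e2, e3 and the imaginary parts give the bivectors (e23: Im m1, e13: -Im m2, e12: Im m3).
Answer: 5 + 4*e1 - 3/2*e2 + 3*e23
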